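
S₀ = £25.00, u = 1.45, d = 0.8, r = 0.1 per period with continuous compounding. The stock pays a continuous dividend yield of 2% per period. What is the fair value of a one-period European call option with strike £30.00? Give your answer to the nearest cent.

Per-period risk-free factor R = e^0.1 = 1.1052; dividend-adjusted growth = e^(0.1−0.02) = 1.0833.
Risk-neutral probability p = (1.0833 − 0.8)/(1.45 − 0.8) = 0.2833/0.6500 = 0.4358
Terminal stock prices: S_u = 36.25, S_d = 20
Terminal payoffs (S − K): max(6.25, 0) = 6.25, max(-10, 0) = 0
Node 0 (S = 25): V_0 = e^(−0.1)·[0.4358·6.2500 + 0.5642·0.0000] = 2.4647

£2.46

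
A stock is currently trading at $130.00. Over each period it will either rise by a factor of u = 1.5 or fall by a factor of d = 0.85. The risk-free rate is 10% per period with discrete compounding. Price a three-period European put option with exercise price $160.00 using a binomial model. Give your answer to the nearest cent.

Risk-neutral probability p = (1 + 0.1 − 0.85)/(1.5 − 0.85) = 0.2500/0.6500 = 0.3846
Terminal stock prices: S_uuu = 438.8, S_uud = 248.6, S_udd = 140.9, S_ddd = 79.84
Terminal payoffs (K − S): max(-278.8, 0) = 0, max(-88.62, 0) = 0, max(19.11, 0) = 19.11, max(80.16, 0) = 80.16
Node uu (S = 292.5): V_uu = 1/1.1·[0.3846·0.0000 + 0.6154·0.0000] = 0.0000
Node ud (S = 165.8): V_ud = 1/1.1·[0.3846·0.0000 + 0.6154·19.1125] = 10.6923
Node dd (S = 93.92): V_dd = 1/1.1·[0.3846·19.1125 + 0.6154·80.1638] = 51.5295
Node u (S = 195): V_u = 1/1.1·[0.3846·0.0000 + 0.6154·10.6923] = 5.9817
Node d (S = 110.5): V_d = 1/1.1·[0.3846·10.6923 + 0.6154·51.5295] = 32.5663
Node 0 (S = 130): V_0 = 1/1.1·[0.3846·5.9817 + 0.6154·32.5663] = 20.3104

$20.31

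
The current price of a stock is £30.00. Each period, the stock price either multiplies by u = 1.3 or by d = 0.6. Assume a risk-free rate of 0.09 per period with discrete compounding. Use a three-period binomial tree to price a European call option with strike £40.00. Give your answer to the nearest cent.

Risk-neutral probability p = (1 + 0.09 − 0.6)/(1.3 − 0.6) = 0.4900/0.7000 = 0.7000
Terminal stock prices: S_uuu = 65.91, S_uud = 30.42, S_udd = 14.04, S_ddd = 6.48
Terminal payoffs (S − K): max(25.91, 0) = 25.91, max(-9.58, 0) = 0, max(-25.96, 0) = 0, max(-33.52, 0) = 0
Node uu (S = 50.7): V_uu = 1/1.09·[0.7000·25.9100 + 0.3000·0.0000] = 16.6394
Node ud (S = 23.4): V_ud = 1/1.09·[0.7000·0.0000 + 0.3000·0.0000] = 0.0000
Node dd (S = 10.8): V_dd = 1/1.09·[0.7000·0.0000 + 0.3000·0.0000] = 0.0000
Node u (S = 39): V_u = 1/1.09·[0.7000·16.6394 + 0.3000·0.0000] = 10.6859
Node d (S = 18): V_d = 1/1.09·[0.7000·0.0000 + 0.3000·0.0000] = 0.0000
Node 0 (S = 30): V_0 = 1/1.09·[0.7000·10.6859 + 0.3000·0.0000] = 6.8625

£6.86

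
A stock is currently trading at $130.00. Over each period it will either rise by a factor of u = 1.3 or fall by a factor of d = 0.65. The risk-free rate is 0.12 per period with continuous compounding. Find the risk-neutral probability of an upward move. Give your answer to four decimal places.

Risk-neutral probability p = (e^0.12 − 0.65)/(1.3 − 0.65) = 0.4775/0.6500 = 0.7346

p = 0.7346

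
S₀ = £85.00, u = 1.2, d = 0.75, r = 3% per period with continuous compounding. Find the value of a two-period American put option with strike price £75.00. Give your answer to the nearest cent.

£4.11

Risk-neutral probability p = (e^0.03 − 0.75)/(1.2 − 0.75) = 0.2805/0.4500 = 0.6232
Terminal stock prices: S_uu = 122.4, S_ud = 76.5, S_dd = 47.81
Terminal payoffs (K − S): max(-47.4, 0) = 0, max(-1.5, 0) = 0, max(27.19, 0) = 27.19
Node u (S = 102): continuation = e^(−0.03)·[0.6232·0.0000 + 0.3768·0.0000] = 0.0000; exercise value = 0.0000 ≤ continuation, so V_u = 0.0000
Node d (S = 63.75): continuation = e^(−0.03)·[0.6232·0.0000 + 0.3768·27.1875] = 9.9406; exercise value = 11.2500 > continuation, so V_d = 11.2500 (exercise)
Node 0 (S = 85): continuation = e^(−0.03)·[0.6232·0.0000 + 0.3768·11.2500] = 4.1134; exercise value = 0.0000 ≤ continuation, so V_0 = 4.1134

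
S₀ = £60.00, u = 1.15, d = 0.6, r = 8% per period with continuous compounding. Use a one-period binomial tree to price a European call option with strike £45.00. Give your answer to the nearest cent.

Risk-neutral probability p = (e^0.08 − 0.6)/(1.15 − 0.6) = 0.4833/0.5500 = 0.8787
Terminal stock prices: S_u = 69, S_d = 36
Terminal payoffs (S − K): max(24, 0) = 24, max(-9, 0) = 0
Node 0 (S = 60): V_0 = e^(−0.08)·[0.8787·24.0000 + 0.1213·0.0000] = 19.4675

£19.47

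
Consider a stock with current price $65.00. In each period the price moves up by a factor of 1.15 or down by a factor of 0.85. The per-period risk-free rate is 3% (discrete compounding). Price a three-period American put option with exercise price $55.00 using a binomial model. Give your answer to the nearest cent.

$1.39

Risk-neutral probability p = (1 + 0.03 − 0.85)/(1.15 − 0.85) = 0.1800/0.3000 = 0.6000
Terminal stock prices: S_uuu = 98.86, S_uud = 73.07, S_udd = 54.01, S_ddd = 39.92
Terminal payoffs (K − S): max(-43.86, 0) = 0, max(-18.07, 0) = 0, max(0.9931, 0) = 0.9931, max(15.08, 0) = 15.08
Node uu (S = 85.96): continuation = 1/1.03·[0.6000·0.0000 + 0.4000·0.0000] = 0.0000; exercise value = 0.0000 ≤ continuation, so V_uu = 0.0000
Node ud (S = 63.54): continuation = 1/1.03·[0.6000·0.0000 + 0.4000·0.9931] = 0.3857; exercise value = 0.0000 ≤ continuation, so V_ud = 0.3857
Node dd (S = 46.96): continuation = 1/1.03·[0.6000·0.9931 + 0.4000·15.0819] = 6.4356; exercise value = 8.0375 > continuation, so V_dd = 8.0375 (exercise)
Node u (S = 74.75): continuation = 1/1.03·[0.6000·0.0000 + 0.4000·0.3857] = 0.1498; exercise value = 0.0000 ≤ continuation, so V_u = 0.1498
Node d (S = 55.25): continuation = 1/1.03·[0.6000·0.3857 + 0.4000·8.0375] = 3.3460; exercise value = 0.0000 ≤ continuation, so V_d = 3.3460
Node 0 (S = 65): continuation = 1/1.03·[0.6000·0.1498 + 0.4000·3.3460] = 1.3867; exercise value = 0.0000 ≤ continuation, so V_0 = 1.3867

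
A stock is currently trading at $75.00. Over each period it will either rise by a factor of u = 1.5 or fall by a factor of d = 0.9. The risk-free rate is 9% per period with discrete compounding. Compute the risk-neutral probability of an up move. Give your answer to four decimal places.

Risk-neutral probability p = (1 + 0.09 − 0.9)/(1.5 − 0.9) = 0.1900/0.6000 = 0.3167

p = 0.3167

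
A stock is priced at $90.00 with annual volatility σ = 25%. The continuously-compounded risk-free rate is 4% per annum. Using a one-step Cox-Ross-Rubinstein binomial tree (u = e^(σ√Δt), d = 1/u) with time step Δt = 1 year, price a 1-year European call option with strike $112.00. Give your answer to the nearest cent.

CRR parameters: u = e^(σ√Δt) = e^(0.25·√1) = 1.2840, d = 1/u = 0.7788
Per-period rate: rΔt = 0.04·1 = 0.04, so R = e^0.04 = 1.0408
Risk-neutral probability p = (e^0.04 − 0.7788)/(1.2840 − 0.7788) = 0.2620/0.5052 = 0.5186
Terminal stock prices: S_u = 115.6, S_d = 70.09
Terminal payoffs (S − K): max(3.562, 0) = 3.562, max(-41.91, 0) = 0
Node 0 (S = 90): V_0 = e^(−0.04)·[0.5186·3.5623 + 0.4814·0.0000] = 1.7750

$1.77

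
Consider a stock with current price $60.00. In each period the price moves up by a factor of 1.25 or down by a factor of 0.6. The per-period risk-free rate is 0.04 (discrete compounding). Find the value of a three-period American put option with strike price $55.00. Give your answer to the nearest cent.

$7.92

Risk-neutral probability p = (1 + 0.04 − 0.6)/(1.25 − 0.6) = 0.4400/0.6500 = 0.6769
Terminal stock prices: S_uuu = 117.2, S_uud = 56.25, S_udd = 27, S_ddd = 12.96
Terminal payoffs (K − S): max(-62.19, 0) = 0, max(-1.25, 0) = 0, max(28, 0) = 28, max(42.04, 0) = 42.04
Node uu (S = 93.75): continuation = 1/1.04·[0.6769·0.0000 + 0.3231·0.0000] = 0.0000; exercise value = 0.0000 ≤ continuation, so V_uu = 0.0000
Node ud (S = 45): continuation = 1/1.04·[0.6769·0.0000 + 0.3231·28.0000] = 8.6982; exercise value = 10.0000 > continuation, so V_ud = 10.0000 (exercise)
Node dd (S = 21.6): continuation = 1/1.04·[0.6769·28.0000 + 0.3231·42.0400] = 31.2846; exercise value = 33.4000 > continuation, so V_dd = 33.4000 (exercise)
Node u (S = 75): continuation = 1/1.04·[0.6769·0.0000 + 0.3231·10.0000] = 3.1065; exercise value = 0.0000 ≤ continuation, so V_u = 3.1065
Node d (S = 36): continuation = 1/1.04·[0.6769·10.0000 + 0.3231·33.4000] = 16.8846; exercise value = 19.0000 > continuation, so V_d = 19.0000 (exercise)
Node 0 (S = 60): continuation = 1/1.04·[0.6769·3.1065 + 0.3231·19.0000] = 7.9244; exercise value = 0.0000 ≤ continuation, so V_0 = 7.9244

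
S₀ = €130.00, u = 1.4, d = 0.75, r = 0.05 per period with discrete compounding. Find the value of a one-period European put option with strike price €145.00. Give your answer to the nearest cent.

€24.36

Risk-neutral probability p = (1 + 0.05 − 0.75)/(1.4 − 0.75) = 0.3000/0.6500 = 0.4615
Terminal stock prices: S_u = 182, S_d = 97.5
Terminal payoffs (K − S): max(-37, 0) = 0, max(47.5, 0) = 47.5
Node 0 (S = 130): V_0 = 1/1.05·[0.4615·0.0000 + 0.5385·47.5000] = 24.3590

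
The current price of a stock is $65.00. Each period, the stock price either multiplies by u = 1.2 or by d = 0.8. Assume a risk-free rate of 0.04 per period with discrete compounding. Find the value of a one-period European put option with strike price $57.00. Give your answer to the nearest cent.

$1.92

Risk-neutral probability p = (1 + 0.04 − 0.8)/(1.2 − 0.8) = 0.2400/0.4000 = 0.6000
Terminal stock prices: S_u = 78, S_d = 52
Terminal payoffs (K − S): max(-21, 0) = 0, max(5, 0) = 5
Node 0 (S = 65): V_0 = 1/1.04·[0.6000·0.0000 + 0.4000·5.0000] = 1.9231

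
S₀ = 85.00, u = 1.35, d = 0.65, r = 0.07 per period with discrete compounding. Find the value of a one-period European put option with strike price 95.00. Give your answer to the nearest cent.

Risk-neutral probability p = (1 + 0.07 − 0.65)/(1.35 − 0.65) = 0.4200/0.7000 = 0.6000
Terminal stock prices: S_u = 114.8, S_d = 55.25
Terminal payoffs (K − S): max(-19.75, 0) = 0, max(39.75, 0) = 39.75
Node 0 (S = 85): V_0 = 1/1.07·[0.6000·0.0000 + 0.4000·39.7500] = 14.8598

14.86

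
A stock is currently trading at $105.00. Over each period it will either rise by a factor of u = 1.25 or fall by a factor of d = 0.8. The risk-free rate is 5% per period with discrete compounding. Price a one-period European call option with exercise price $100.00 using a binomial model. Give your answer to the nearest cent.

Risk-neutral probability p = (1 + 0.05 − 0.8)/(1.25 − 0.8) = 0.2500/0.4500 = 0.5556
Terminal stock prices: S_u = 131.2, S_d = 84
Terminal payoffs (S − K): max(31.25, 0) = 31.25, max(-16, 0) = 0
Node 0 (S = 105): V_0 = 1/1.05·[0.5556·31.2500 + 0.4444·0.0000] = 16.5344

$16.53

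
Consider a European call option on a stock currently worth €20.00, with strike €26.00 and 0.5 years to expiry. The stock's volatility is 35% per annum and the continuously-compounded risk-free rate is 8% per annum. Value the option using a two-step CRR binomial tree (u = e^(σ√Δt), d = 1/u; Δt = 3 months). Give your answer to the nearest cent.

€0.60

CRR parameters: u = e^(σ√Δt) = e^(0.35·√0.25) = 1.1912, d = 1/u = 0.8395
Per-period rate: rΔt = 0.08·0.25 = 0.02, so R = e^0.02 = 1.0202
Risk-neutral probability p = (e^0.02 − 0.8395)/(1.1912 − 0.8395) = 0.1807/0.3518 = 0.5138
Terminal stock prices: S_uu = 28.38, S_ud = 20, S_dd = 14.09
Terminal payoffs (S − K): max(2.381, 0) = 2.381, max(-6, 0) = 0, max(-11.91, 0) = 0
Node u (S = 23.82): V_u = e^(−0.02)·[0.5138·2.3814 + 0.4862·0.0000] = 1.1993
Node d (S = 16.79): V_d = e^(−0.02)·[0.5138·0.0000 + 0.4862·0.0000] = 0.0000
Node 0 (S = 20): V_0 = e^(−0.02)·[0.5138·1.1993 + 0.4862·0.0000] = 0.6040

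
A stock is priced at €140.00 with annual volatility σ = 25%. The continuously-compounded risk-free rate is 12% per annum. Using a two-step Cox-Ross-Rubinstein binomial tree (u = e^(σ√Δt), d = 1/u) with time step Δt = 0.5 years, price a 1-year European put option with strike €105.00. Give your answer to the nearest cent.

€0.81

CRR parameters: u = e^(σ√Δt) = e^(0.25·√0.5) = 1.1934, d = 1/u = 0.8380
Per-period rate: rΔt = 0.12·0.5 = 0.06, so R = e^0.06 = 1.0618
Risk-neutral probability p = (e^0.06 − 0.8380)/(1.1934 − 0.8380) = 0.2239/0.3554 = 0.6299
Terminal stock prices: S_uu = 199.4, S_ud = 140, S_dd = 98.31
Terminal payoffs (K − S): max(-94.38, 0) = 0, max(-35, 0) = 0, max(6.694, 0) = 6.694
Node u (S = 167.1): V_u = e^(−0.06)·[0.6299·0.0000 + 0.3701·0.0000] = 0.0000
Node d (S = 117.3): V_d = e^(−0.06)·[0.6299·0.0000 + 0.3701·6.6936] = 2.3330
Node 0 (S = 140): V_0 = e^(−0.06)·[0.6299·0.0000 + 0.3701·2.3330] = 0.8131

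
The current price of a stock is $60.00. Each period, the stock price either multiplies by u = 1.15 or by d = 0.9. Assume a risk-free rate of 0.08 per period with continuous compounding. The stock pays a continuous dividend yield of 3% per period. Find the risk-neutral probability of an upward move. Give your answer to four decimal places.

Per-period risk-free factor R = e^0.08 = 1.0833; dividend-adjusted growth = e^(0.08−0.03) = 1.0513.
Risk-neutral probability p = (1.0513 − 0.9)/(1.15 − 0.9) = 0.1513/0.2500 = 0.6051

p = 0.6051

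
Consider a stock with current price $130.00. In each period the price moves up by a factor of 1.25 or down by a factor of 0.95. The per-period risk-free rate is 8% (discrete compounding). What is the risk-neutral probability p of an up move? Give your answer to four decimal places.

Risk-neutral probability p = (1 + 0.08 − 0.95)/(1.25 − 0.95) = 0.1300/0.3000 = 0.4333

p = 0.4333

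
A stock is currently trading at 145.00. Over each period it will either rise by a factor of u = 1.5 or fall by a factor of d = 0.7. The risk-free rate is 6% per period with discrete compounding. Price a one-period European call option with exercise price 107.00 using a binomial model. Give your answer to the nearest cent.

Risk-neutral probability p = (1 + 0.06 − 0.7)/(1.5 − 0.7) = 0.3600/0.8000 = 0.4500
Terminal stock prices: S_u = 217.5, S_d = 101.5
Terminal payoffs (S − K): max(110.5, 0) = 110.5, max(-5.5, 0) = 0
Node 0 (S = 145): V_0 = 1/1.06·[0.4500·110.5000 + 0.5500·0.0000] = 46.9104

46.91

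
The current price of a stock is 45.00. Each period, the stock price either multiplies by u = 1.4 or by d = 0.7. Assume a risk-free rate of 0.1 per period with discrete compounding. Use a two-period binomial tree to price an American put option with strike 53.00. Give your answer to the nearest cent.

Risk-neutral probability p = (1 + 0.1 − 0.7)/(1.4 − 0.7) = 0.4000/0.7000 = 0.5714
Terminal stock prices: S_uu = 88.2, S_ud = 44.1, S_dd = 22.05
Terminal payoffs (K − S): max(-35.2, 0) = 0, max(8.9, 0) = 8.9, max(30.95, 0) = 30.95
Node u (S = 63): continuation = 1/1.1·[0.5714·0.0000 + 0.4286·8.9000] = 3.4675; exercise value = 0.0000 ≤ continuation, so V_u = 3.4675
Node d (S = 31.5): continuation = 1/1.1·[0.5714·8.9000 + 0.4286·30.9500] = 16.6818; exercise value = 21.5000 > continuation, so V_d = 21.5000 (exercise)
Node 0 (S = 45): continuation = 1/1.1·[0.5714·3.4675 + 0.4286·21.5000] = 10.1779; exercise value = 8.0000 ≤ continuation, so V_0 = 10.1779

10.18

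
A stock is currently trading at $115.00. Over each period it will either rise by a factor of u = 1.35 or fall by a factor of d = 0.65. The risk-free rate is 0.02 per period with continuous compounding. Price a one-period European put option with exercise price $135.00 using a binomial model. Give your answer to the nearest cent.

Risk-neutral probability p = (e^0.02 − 0.65)/(1.35 − 0.65) = 0.3702/0.7000 = 0.5289
Terminal stock prices: S_u = 155.2, S_d = 74.75
Terminal payoffs (K − S): max(-20.25, 0) = 0, max(60.25, 0) = 60.25
Node 0 (S = 115): V_0 = e^(−0.02)·[0.5289·0.0000 + 0.4711·60.2500] = 27.8242

$27.82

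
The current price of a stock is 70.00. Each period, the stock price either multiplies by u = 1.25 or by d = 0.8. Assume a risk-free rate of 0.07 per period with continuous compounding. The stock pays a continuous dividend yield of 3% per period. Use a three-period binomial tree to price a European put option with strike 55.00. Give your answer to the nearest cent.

Per-period risk-free factor R = e^0.07 = 1.0725; dividend-adjusted growth = e^(0.07−0.03) = 1.0408.
Risk-neutral probability p = (1.0408 − 0.8)/(1.25 − 0.8) = 0.2408/0.4500 = 0.5351
Terminal stock prices: S_uuu = 136.7, S_uud = 87.5, S_udd = 56, S_ddd = 35.84
Terminal payoffs (K − S): max(-81.72, 0) = 0, max(-32.5, 0) = 0, max(-1, 0) = 0, max(19.16, 0) = 19.16
Node uu (S = 109.4): V_uu = e^(−0.07)·[0.5351·0.0000 + 0.4649·0.0000] = 0.0000
Node ud (S = 70): V_ud = e^(−0.07)·[0.5351·0.0000 + 0.4649·0.0000] = 0.0000
Node dd (S = 44.8): V_dd = e^(−0.07)·[0.5351·0.0000 + 0.4649·19.1600] = 8.3047
Node u (S = 87.5): V_u = e^(−0.07)·[0.5351·0.0000 + 0.4649·0.0000] = 0.0000
Node d (S = 56): V_d = e^(−0.07)·[0.5351·0.0000 + 0.4649·8.3047] = 3.5995
Node 0 (S = 70): V_0 = e^(−0.07)·[0.5351·0.0000 + 0.4649·3.5995] = 1.5602

1.56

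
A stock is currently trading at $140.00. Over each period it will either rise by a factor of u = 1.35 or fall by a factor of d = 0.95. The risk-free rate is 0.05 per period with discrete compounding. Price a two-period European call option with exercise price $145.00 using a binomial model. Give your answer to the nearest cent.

$18.00

Risk-neutral probability p = (1 + 0.05 − 0.95)/(1.35 − 0.95) = 0.1000/0.4000 = 0.2500
Terminal stock prices: S_uu = 255.2, S_ud = 179.5, S_dd = 126.3
Terminal payoffs (S − K): max(110.2, 0) = 110.2, max(34.55, 0) = 34.55, max(-18.65, 0) = 0
Node u (S = 189): V_u = 1/1.05·[0.2500·110.1500 + 0.7500·34.5500] = 50.9048
Node d (S = 133): V_d = 1/1.05·[0.2500·34.5500 + 0.7500·0.0000] = 8.2262
Node 0 (S = 140): V_0 = 1/1.05·[0.2500·50.9048 + 0.7500·8.2262] = 17.9960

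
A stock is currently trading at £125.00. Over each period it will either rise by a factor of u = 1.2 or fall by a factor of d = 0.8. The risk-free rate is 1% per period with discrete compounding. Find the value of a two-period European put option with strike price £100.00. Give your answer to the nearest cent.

£4.42

Risk-neutral probability p = (1 + 0.01 − 0.8)/(1.2 − 0.8) = 0.2100/0.4000 = 0.5250
Terminal stock prices: S_uu = 180, S_ud = 120, S_dd = 80
Terminal payoffs (K − S): max(-80, 0) = 0, max(-20, 0) = 0, max(20, 0) = 20
Node u (S = 150): V_u = 1/1.01·[0.5250·0.0000 + 0.4750·0.0000] = 0.0000
Node d (S = 100): V_d = 1/1.01·[0.5250·0.0000 + 0.4750·20.0000] = 9.4059
Node 0 (S = 125): V_0 = 1/1.01·[0.5250·0.0000 + 0.4750·9.4059] = 4.4236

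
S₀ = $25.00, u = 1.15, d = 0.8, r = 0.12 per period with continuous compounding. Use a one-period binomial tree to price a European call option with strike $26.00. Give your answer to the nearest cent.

$2.28

Risk-neutral probability p = (e^0.12 − 0.8)/(1.15 − 0.8) = 0.3275/0.3500 = 0.9357
Terminal stock prices: S_u = 28.75, S_d = 20
Terminal payoffs (S − K): max(2.75, 0) = 2.75, max(-6, 0) = 0
Node 0 (S = 25): V_0 = e^(−0.12)·[0.9357·2.7500 + 0.0643·0.0000] = 2.2822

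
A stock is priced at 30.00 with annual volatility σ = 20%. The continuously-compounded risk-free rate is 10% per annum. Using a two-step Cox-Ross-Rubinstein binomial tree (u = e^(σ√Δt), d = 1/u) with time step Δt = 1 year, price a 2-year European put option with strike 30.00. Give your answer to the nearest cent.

CRR parameters: u = e^(σ√Δt) = e^(0.2·√1) = 1.2214, d = 1/u = 0.8187
Per-period rate: rΔt = 0.1·1 = 0.1, so R = e^0.1 = 1.1052
Risk-neutral probability p = (e^0.1 − 0.8187)/(1.2214 − 0.8187) = 0.2864/0.4027 = 0.7113
Terminal stock prices: S_uu = 44.75, S_ud = 30, S_dd = 20.11
Terminal payoffs (K − S): max(-14.75, 0) = 0, max(0, 0) = 0, max(9.89, 0) = 9.89
Node u (S = 36.64): V_u = e^(−0.1)·[0.7113·0.0000 + 0.2887·0.0000] = 0.0000
Node d (S = 24.56): V_d = e^(−0.1)·[0.7113·0.0000 + 0.2887·9.8904] = 2.5832
Node 0 (S = 30): V_0 = e^(−0.1)·[0.7113·0.0000 + 0.2887·2.5832] = 0.6747

0.67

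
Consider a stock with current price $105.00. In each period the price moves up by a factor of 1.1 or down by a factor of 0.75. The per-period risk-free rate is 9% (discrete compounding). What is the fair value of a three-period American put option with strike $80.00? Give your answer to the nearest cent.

Risk-neutral probability p = (1 + 0.09 − 0.75)/(1.1 − 0.75) = 0.3400/0.3500 = 0.9714
Terminal stock prices: S_uuu = 139.8, S_uud = 95.29, S_udd = 64.97, S_ddd = 44.3
Terminal payoffs (K − S): max(-59.76, 0) = 0, max(-15.29, 0) = 0, max(15.03, 0) = 15.03, max(35.7, 0) = 35.7
Node uu (S = 127.1): continuation = 1/1.09·[0.9714·0.0000 + 0.0286·0.0000] = 0.0000; exercise value = 0.0000 ≤ continuation, so V_uu = 0.0000
Node ud (S = 86.63): continuation = 1/1.09·[0.9714·0.0000 + 0.0286·15.0312] = 0.3940; exercise value = 0.0000 ≤ continuation, so V_ud = 0.3940
Node dd (S = 59.06): continuation = 1/1.09·[0.9714·15.0312 + 0.0286·35.7031] = 14.3320; exercise value = 20.9375 > continuation, so V_dd = 20.9375 (exercise)
Node u (S = 115.5): continuation = 1/1.09·[0.9714·0.0000 + 0.0286·0.3940] = 0.0103; exercise value = 0.0000 ≤ continuation, so V_u = 0.0103
Node d (S = 78.75): continuation = 1/1.09·[0.9714·0.3940 + 0.0286·20.9375] = 0.9000; exercise value = 1.2500 > continuation, so V_d = 1.2500 (exercise)
Node 0 (S = 105): continuation = 1/1.09·[0.9714·0.0103 + 0.0286·1.2500] = 0.0420; exercise value = 0.0000 ≤ continuation, so V_0 = 0.0420

$0.04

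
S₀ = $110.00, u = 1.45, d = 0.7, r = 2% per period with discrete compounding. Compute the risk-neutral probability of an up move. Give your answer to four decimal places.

p = 0.4267

Risk-neutral probability p = (1 + 0.02 − 0.7)/(1.45 − 0.7) = 0.3200/0.7500 = 0.4267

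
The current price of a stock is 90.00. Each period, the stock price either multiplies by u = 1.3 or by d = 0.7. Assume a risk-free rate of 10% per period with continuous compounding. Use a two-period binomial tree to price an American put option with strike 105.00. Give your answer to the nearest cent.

16.49

Risk-neutral probability p = (e^0.1 − 0.7)/(1.3 − 0.7) = 0.4052/0.6000 = 0.6753
Terminal stock prices: S_uu = 152.1, S_ud = 81.9, S_dd = 44.1
Terminal payoffs (K − S): max(-47.1, 0) = 0, max(23.1, 0) = 23.1, max(60.9, 0) = 60.9
Node u (S = 117): continuation = e^(−0.1)·[0.6753·0.0000 + 0.3247·23.1000] = 6.7871; exercise value = 0.0000 ≤ continuation, so V_u = 6.7871
Node d (S = 63): continuation = e^(−0.1)·[0.6753·23.1000 + 0.3247·60.9000] = 32.0079; exercise value = 42.0000 > continuation, so V_d = 42.0000 (exercise)
Node 0 (S = 90): continuation = e^(−0.1)·[0.6753·6.7871 + 0.3247·42.0000] = 16.4873; exercise value = 15.0000 ≤ continuation, so V_0 = 16.4873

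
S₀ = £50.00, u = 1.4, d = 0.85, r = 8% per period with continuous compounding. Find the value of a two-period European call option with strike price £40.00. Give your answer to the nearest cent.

£17.01

Risk-neutral probability p = (e^0.08 − 0.85)/(1.4 − 0.85) = 0.2333/0.5500 = 0.4242
Terminal stock prices: S_uu = 98, S_ud = 59.5, S_dd = 36.12
Terminal payoffs (S − K): max(58, 0) = 58, max(19.5, 0) = 19.5, max(-3.875, 0) = 0
Node u (S = 70): V_u = e^(−0.08)·[0.4242·58.0000 + 0.5758·19.5000] = 33.0753
Node d (S = 42.5): V_d = e^(−0.08)·[0.4242·19.5000 + 0.5758·0.0000] = 7.6352
Node 0 (S = 50): V_0 = e^(−0.08)·[0.4242·33.0753 + 0.5758·7.6352] = 17.0092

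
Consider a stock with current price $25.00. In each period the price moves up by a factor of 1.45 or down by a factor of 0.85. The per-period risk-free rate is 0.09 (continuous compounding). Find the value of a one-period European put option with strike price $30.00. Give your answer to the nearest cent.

Risk-neutral probability p = (e^0.09 − 0.85)/(1.45 − 0.85) = 0.2442/0.6000 = 0.4070
Terminal stock prices: S_u = 36.25, S_d = 21.25
Terminal payoffs (K − S): max(-6.25, 0) = 0, max(8.75, 0) = 8.75
Node 0 (S = 25): V_0 = e^(−0.09)·[0.4070·0.0000 + 0.5930·8.7500] = 4.7425

$4.74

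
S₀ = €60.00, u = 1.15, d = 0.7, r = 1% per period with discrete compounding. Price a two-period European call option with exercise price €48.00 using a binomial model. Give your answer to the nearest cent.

Risk-neutral probability p = (1 + 0.01 − 0.7)/(1.15 − 0.7) = 0.3100/0.4500 = 0.6889
Terminal stock prices: S_uu = 79.35, S_ud = 48.3, S_dd = 29.4
Terminal payoffs (S − K): max(31.35, 0) = 31.35, max(0.3, 0) = 0.3, max(-18.6, 0) = 0
Node u (S = 69): V_u = 1/1.01·[0.6889·31.3500 + 0.3111·0.3000] = 21.4752
Node d (S = 42): V_d = 1/1.01·[0.6889·0.3000 + 0.3111·0.0000] = 0.2046
Node 0 (S = 60): V_0 = 1/1.01·[0.6889·21.4752 + 0.3111·0.2046] = 14.7106

€14.71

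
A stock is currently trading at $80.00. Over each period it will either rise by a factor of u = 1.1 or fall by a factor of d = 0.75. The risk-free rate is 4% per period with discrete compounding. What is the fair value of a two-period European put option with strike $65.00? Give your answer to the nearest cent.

$0.54

Risk-neutral probability p = (1 + 0.04 − 0.75)/(1.1 − 0.75) = 0.2900/0.3500 = 0.8286
Terminal stock prices: S_uu = 96.8, S_ud = 66, S_dd = 45
Terminal payoffs (K − S): max(-31.8, 0) = 0, max(-1, 0) = 0, max(20, 0) = 20
Node u (S = 88): V_u = 1/1.04·[0.8286·0.0000 + 0.1714·0.0000] = 0.0000
Node d (S = 60): V_d = 1/1.04·[0.8286·0.0000 + 0.1714·20.0000] = 3.2967
Node 0 (S = 80): V_0 = 1/1.04·[0.8286·0.0000 + 0.1714·3.2967] = 0.5434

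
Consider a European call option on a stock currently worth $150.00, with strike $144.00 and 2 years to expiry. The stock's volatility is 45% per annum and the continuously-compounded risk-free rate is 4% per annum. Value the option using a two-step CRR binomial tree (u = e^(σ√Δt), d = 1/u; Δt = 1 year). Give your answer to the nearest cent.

CRR parameters: u = e^(σ√Δt) = e^(0.45·√1) = 1.5683, d = 1/u = 0.6376
Per-period rate: rΔt = 0.04·1 = 0.04, so R = e^0.04 = 1.0408
Risk-neutral probability p = (e^0.04 − 0.6376)/(1.5683 − 0.6376) = 0.4032/0.9307 = 0.4332
Terminal stock prices: S_uu = 368.9, S_ud = 150, S_dd = 60.99
Terminal payoffs (S − K): max(224.9, 0) = 224.9, max(6, 0) = 6, max(-83.01, 0) = 0
Node u (S = 235.2): V_u = e^(−0.04)·[0.4332·224.9405 + 0.5668·6.0000] = 96.8931
Node d (S = 95.64): V_d = e^(−0.04)·[0.4332·6.0000 + 0.5668·0.0000] = 2.4973
Node 0 (S = 150): V_0 = e^(−0.04)·[0.4332·96.8931 + 0.5668·2.4973] = 41.6893

$41.69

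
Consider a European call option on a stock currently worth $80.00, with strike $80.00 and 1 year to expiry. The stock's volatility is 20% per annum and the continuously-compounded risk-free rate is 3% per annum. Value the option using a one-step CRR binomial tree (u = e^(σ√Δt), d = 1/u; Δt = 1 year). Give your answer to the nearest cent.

$9.04

CRR parameters: u = e^(σ√Δt) = e^(0.2·√1) = 1.2214, d = 1/u = 0.8187
Per-period rate: rΔt = 0.03·1 = 0.03, so R = e^0.03 = 1.0305
Risk-neutral probability p = (e^0.03 − 0.8187)/(1.2214 − 0.8187) = 0.2117/0.4027 = 0.5258
Terminal stock prices: S_u = 97.71, S_d = 65.5
Terminal payoffs (S − K): max(17.71, 0) = 17.71, max(-14.5, 0) = 0
Node 0 (S = 80): V_0 = e^(−0.03)·[0.5258·17.7122 + 0.4742·0.0000] = 9.0378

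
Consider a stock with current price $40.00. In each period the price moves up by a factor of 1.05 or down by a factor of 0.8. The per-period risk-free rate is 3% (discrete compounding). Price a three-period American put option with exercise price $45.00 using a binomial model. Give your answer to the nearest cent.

$5.00

Risk-neutral probability p = (1 + 0.03 − 0.8)/(1.05 − 0.8) = 0.2300/0.2500 = 0.9200
Terminal stock prices: S_uuu = 46.31, S_uud = 35.28, S_udd = 26.88, S_ddd = 20.48
Terminal payoffs (K − S): max(-1.305, 0) = 0, max(9.72, 0) = 9.72, max(18.12, 0) = 18.12, max(24.52, 0) = 24.52
Node uu (S = 44.1): continuation = 1/1.03·[0.9200·0.0000 + 0.0800·9.7200] = 0.7550; exercise value = 0.9000 > continuation, so V_uu = 0.9000 (exercise)
Node ud (S = 33.6): continuation = 1/1.03·[0.9200·9.7200 + 0.0800·18.1200] = 10.0893; exercise value = 11.4000 > continuation, so V_ud = 11.4000 (exercise)
Node dd (S = 25.6): continuation = 1/1.03·[0.9200·18.1200 + 0.0800·24.5200] = 18.0893; exercise value = 19.4000 > continuation, so V_dd = 19.4000 (exercise)
Node u (S = 42): continuation = 1/1.03·[0.9200·0.9000 + 0.0800·11.4000] = 1.6893; exercise value = 3.0000 > continuation, so V_u = 3.0000 (exercise)
Node d (S = 32): continuation = 1/1.03·[0.9200·11.4000 + 0.0800·19.4000] = 11.6893; exercise value = 13.0000 > continuation, so V_d = 13.0000 (exercise)
Node 0 (S = 40): continuation = 1/1.03·[0.9200·3.0000 + 0.0800·13.0000] = 3.6893; exercise value = 5.0000 > continuation, so V_0 = 5.0000 (exercise)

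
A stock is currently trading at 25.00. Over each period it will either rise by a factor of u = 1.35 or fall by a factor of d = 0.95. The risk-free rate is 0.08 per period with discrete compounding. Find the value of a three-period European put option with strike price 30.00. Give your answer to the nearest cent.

2.09

Risk-neutral probability p = (1 + 0.08 − 0.95)/(1.35 − 0.95) = 0.1300/0.4000 = 0.3250
Terminal stock prices: S_uuu = 61.51, S_uud = 43.28, S_udd = 30.46, S_ddd = 21.43
Terminal payoffs (K − S): max(-31.51, 0) = 0, max(-13.28, 0) = 0, max(-0.4594, 0) = 0, max(8.566, 0) = 8.566
Node uu (S = 45.56): V_uu = 1/1.08·[0.3250·0.0000 + 0.6750·0.0000] = 0.0000
Node ud (S = 32.06): V_ud = 1/1.08·[0.3250·0.0000 + 0.6750·0.0000] = 0.0000
Node dd (S = 22.56): V_dd = 1/1.08·[0.3250·0.0000 + 0.6750·8.5656] = 5.3535
Node u (S = 33.75): V_u = 1/1.08·[0.3250·0.0000 + 0.6750·0.0000] = 0.0000
Node d (S = 23.75): V_d = 1/1.08·[0.3250·0.0000 + 0.6750·5.3535] = 3.3459
Node 0 (S = 25): V_0 = 1/1.08·[0.3250·0.0000 + 0.6750·3.3459] = 2.0912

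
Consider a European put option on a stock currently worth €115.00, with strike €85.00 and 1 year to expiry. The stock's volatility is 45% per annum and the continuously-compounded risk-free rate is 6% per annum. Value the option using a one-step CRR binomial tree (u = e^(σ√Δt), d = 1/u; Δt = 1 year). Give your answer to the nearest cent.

CRR parameters: u = e^(σ√Δt) = e^(0.45·√1) = 1.5683, d = 1/u = 0.6376
Per-period rate: rΔt = 0.06·1 = 0.06, so R = e^0.06 = 1.0618
Risk-neutral probability p = (e^0.06 − 0.6376)/(1.5683 − 0.6376) = 0.4242/0.9307 = 0.4558
Terminal stock prices: S_u = 180.4, S_d = 73.33
Terminal payoffs (K − S): max(-95.36, 0) = 0, max(11.67, 0) = 11.67
Node 0 (S = 115): V_0 = e^(−0.06)·[0.4558·0.0000 + 0.5442·11.6728] = 5.9824

€5.98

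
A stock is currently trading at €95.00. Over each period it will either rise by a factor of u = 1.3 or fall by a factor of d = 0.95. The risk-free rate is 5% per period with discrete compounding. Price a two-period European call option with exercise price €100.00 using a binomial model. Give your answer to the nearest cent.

€10.90

Risk-neutral probability p = (1 + 0.05 − 0.95)/(1.3 − 0.95) = 0.1000/0.3500 = 0.2857
Terminal stock prices: S_uu = 160.6, S_ud = 117.3, S_dd = 85.74
Terminal payoffs (S − K): max(60.55, 0) = 60.55, max(17.32, 0) = 17.32, max(-14.26, 0) = 0
Node u (S = 123.5): V_u = 1/1.05·[0.2857·60.5500 + 0.7143·17.3250] = 28.2619
Node d (S = 90.25): V_d = 1/1.05·[0.2857·17.3250 + 0.7143·0.0000] = 4.7143
Node 0 (S = 95): V_0 = 1/1.05·[0.2857·28.2619 + 0.7143·4.7143] = 10.8973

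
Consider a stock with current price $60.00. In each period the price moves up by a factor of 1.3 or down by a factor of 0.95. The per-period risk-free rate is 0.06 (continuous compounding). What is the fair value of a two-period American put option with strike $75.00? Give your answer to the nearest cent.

$15.00

Risk-neutral probability p = (e^0.06 − 0.95)/(1.3 − 0.95) = 0.1118/0.3500 = 0.3195
Terminal stock prices: S_uu = 101.4, S_ud = 74.1, S_dd = 54.15
Terminal payoffs (K − S): max(-26.4, 0) = 0, max(0.9, 0) = 0.9, max(20.85, 0) = 20.85
Node u (S = 78): continuation = e^(−0.06)·[0.3195·0.0000 + 0.6805·0.9000] = 0.5768; exercise value = 0.0000 ≤ continuation, so V_u = 0.5768
Node d (S = 57): continuation = e^(−0.06)·[0.3195·0.9000 + 0.6805·20.8500] = 13.6323; exercise value = 18.0000 > continuation, so V_d = 18.0000 (exercise)
Node 0 (S = 60): continuation = e^(−0.06)·[0.3195·0.5768 + 0.6805·18.0000] = 11.7087; exercise value = 15.0000 > continuation, so V_0 = 15.0000 (exercise)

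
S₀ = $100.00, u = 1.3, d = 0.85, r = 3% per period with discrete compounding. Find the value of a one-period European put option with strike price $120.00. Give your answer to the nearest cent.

$20.39

Risk-neutral probability p = (1 + 0.03 − 0.85)/(1.3 − 0.85) = 0.1800/0.4500 = 0.4000
Terminal stock prices: S_u = 130, S_d = 85
Terminal payoffs (K − S): max(-10, 0) = 0, max(35, 0) = 35
Node 0 (S = 100): V_0 = 1/1.03·[0.4000·0.0000 + 0.6000·35.0000] = 20.3883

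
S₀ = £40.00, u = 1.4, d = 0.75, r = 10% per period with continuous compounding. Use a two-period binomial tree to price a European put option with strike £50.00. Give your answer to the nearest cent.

Risk-neutral probability p = (e^0.1 − 0.75)/(1.4 − 0.75) = 0.3552/0.6500 = 0.5464
Terminal stock prices: S_uu = 78.4, S_ud = 42, S_dd = 22.5
Terminal payoffs (K − S): max(-28.4, 0) = 0, max(8, 0) = 8, max(27.5, 0) = 27.5
Node u (S = 56): V_u = e^(−0.1)·[0.5464·0.0000 + 0.4536·8.0000] = 3.2834
Node d (S = 30): V_d = e^(−0.1)·[0.5464·8.0000 + 0.4536·27.5000] = 15.2419
Node 0 (S = 40): V_0 = e^(−0.1)·[0.5464·3.2834 + 0.4536·15.2419] = 7.8789

£7.88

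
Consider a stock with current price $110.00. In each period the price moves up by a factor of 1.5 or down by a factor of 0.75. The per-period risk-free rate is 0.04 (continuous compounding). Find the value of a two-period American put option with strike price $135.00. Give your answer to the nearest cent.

$33.35

Risk-neutral probability p = (e^0.04 − 0.75)/(1.5 − 0.75) = 0.2908/0.7500 = 0.3877
Terminal stock prices: S_uu = 247.5, S_ud = 123.8, S_dd = 61.88
Terminal payoffs (K − S): max(-112.5, 0) = 0, max(11.25, 0) = 11.25, max(73.12, 0) = 73.12
Node u (S = 165): continuation = e^(−0.04)·[0.3877·0.0000 + 0.6123·11.2500] = 6.6178; exercise value = 0.0000 ≤ continuation, so V_u = 6.6178
Node d (S = 82.5): continuation = e^(−0.04)·[0.3877·11.2500 + 0.6123·73.1250] = 47.2066; exercise value = 52.5000 > continuation, so V_d = 52.5000 (exercise)
Node 0 (S = 110): continuation = e^(−0.04)·[0.3877·6.6178 + 0.6123·52.5000] = 33.3483; exercise value = 25.0000 ≤ continuation, so V_0 = 33.3483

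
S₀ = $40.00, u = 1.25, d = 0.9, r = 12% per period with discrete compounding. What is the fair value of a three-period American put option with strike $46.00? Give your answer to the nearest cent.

Risk-neutral probability p = (1 + 0.12 − 0.9)/(1.25 − 0.9) = 0.2200/0.3500 = 0.6286
Terminal stock prices: S_uuu = 78.12, S_uud = 56.25, S_udd = 40.5, S_ddd = 29.16
Terminal payoffs (K − S): max(-32.12, 0) = 0, max(-10.25, 0) = 0, max(5.5, 0) = 5.5, max(16.84, 0) = 16.84
Node uu (S = 62.5): continuation = 1/1.12·[0.6286·0.0000 + 0.3714·0.0000] = 0.0000; exercise value = 0.0000 ≤ continuation, so V_uu = 0.0000
Node ud (S = 45): continuation = 1/1.12·[0.6286·0.0000 + 0.3714·5.5000] = 1.8240; exercise value = 1.0000 ≤ continuation, so V_ud = 1.8240
Node dd (S = 32.4): continuation = 1/1.12·[0.6286·5.5000 + 0.3714·16.8400] = 8.6714; exercise value = 13.6000 > continuation, so V_dd = 13.6000 (exercise)
Node u (S = 50): continuation = 1/1.12·[0.6286·0.0000 + 0.3714·1.8240] = 0.6049; exercise value = 0.0000 ≤ continuation, so V_u = 0.6049
Node d (S = 36): continuation = 1/1.12·[0.6286·1.8240 + 0.3714·13.6000] = 5.5339; exercise value = 10.0000 > continuation, so V_d = 10.0000 (exercise)
Node 0 (S = 40): continuation = 1/1.12·[0.6286·0.6049 + 0.3714·10.0000] = 3.6558; exercise value = 6.0000 > continuation, so V_0 = 6.0000 (exercise)

$6.00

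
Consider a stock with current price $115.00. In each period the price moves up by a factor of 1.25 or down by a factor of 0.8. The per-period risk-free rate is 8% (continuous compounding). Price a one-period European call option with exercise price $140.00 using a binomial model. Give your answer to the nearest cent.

$2.18

Risk-neutral probability p = (e^0.08 − 0.8)/(1.25 − 0.8) = 0.2833/0.4500 = 0.6295
Terminal stock prices: S_u = 143.8, S_d = 92
Terminal payoffs (S − K): max(3.75, 0) = 3.75, max(-48, 0) = 0
Node 0 (S = 115): V_0 = e^(−0.08)·[0.6295·3.7500 + 0.3705·0.0000] = 2.1792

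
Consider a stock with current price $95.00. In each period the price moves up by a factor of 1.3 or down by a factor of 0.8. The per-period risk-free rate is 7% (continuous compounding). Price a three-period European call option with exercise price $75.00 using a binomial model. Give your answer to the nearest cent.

$36.22

Risk-neutral probability p = (e^0.07 − 0.8)/(1.3 − 0.8) = 0.2725/0.5000 = 0.5450
Terminal stock prices: S_uuu = 208.7, S_uud = 128.4, S_udd = 79.04, S_ddd = 48.64
Terminal payoffs (S − K): max(133.7, 0) = 133.7, max(53.44, 0) = 53.44, max(4.04, 0) = 4.04, max(-26.36, 0) = 0
Node uu (S = 160.6): V_uu = e^(−0.07)·[0.5450·133.7150 + 0.4550·53.4400] = 90.6205
Node ud (S = 98.8): V_ud = e^(−0.07)·[0.5450·53.4400 + 0.4550·4.0400] = 28.8705
Node dd (S = 60.8): V_dd = e^(−0.07)·[0.5450·4.0400 + 0.4550·0.0000] = 2.0530
Node u (S = 123.5): V_u = e^(−0.07)·[0.5450·90.6205 + 0.4550·28.8705] = 58.2981
Node d (S = 76): V_d = e^(−0.07)·[0.5450·28.8705 + 0.4550·2.0530] = 15.5420
Node 0 (S = 95): V_0 = e^(−0.07)·[0.5450·58.2981 + 0.4550·15.5420] = 36.2187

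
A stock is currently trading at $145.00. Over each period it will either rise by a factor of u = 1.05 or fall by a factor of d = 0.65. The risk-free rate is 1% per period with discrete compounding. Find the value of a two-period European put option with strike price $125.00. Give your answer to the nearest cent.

Risk-neutral probability p = (1 + 0.01 − 0.65)/(1.05 − 0.65) = 0.3600/0.4000 = 0.9000
Terminal stock prices: S_uu = 159.9, S_ud = 98.96, S_dd = 61.26
Terminal payoffs (K − S): max(-34.86, 0) = 0, max(26.04, 0) = 26.04, max(63.74, 0) = 63.74
Node u (S = 152.2): V_u = 1/1.01·[0.9000·0.0000 + 0.1000·26.0375] = 2.5780
Node d (S = 94.25): V_d = 1/1.01·[0.9000·26.0375 + 0.1000·63.7375] = 29.5124
Node 0 (S = 145): V_0 = 1/1.01·[0.9000·2.5780 + 0.1000·29.5124] = 5.2192

$5.22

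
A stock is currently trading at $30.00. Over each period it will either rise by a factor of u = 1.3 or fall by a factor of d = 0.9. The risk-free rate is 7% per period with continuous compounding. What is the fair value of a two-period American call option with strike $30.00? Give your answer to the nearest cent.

$5.52

Risk-neutral probability p = (e^0.07 − 0.9)/(1.3 − 0.9) = 0.1725/0.4000 = 0.4313
Terminal stock prices: S_uu = 50.7, S_ud = 35.1, S_dd = 24.3
Terminal payoffs (S − K): max(20.7, 0) = 20.7, max(5.1, 0) = 5.1, max(-5.7, 0) = 0
Node u (S = 39): continuation = e^(−0.07)·[0.4313·20.7000 + 0.5687·5.1000] = 11.0282; exercise value = 9.0000 ≤ continuation, so V_u = 11.0282
Node d (S = 27): continuation = e^(−0.07)·[0.4313·5.1000 + 0.5687·0.0000] = 2.0508; exercise value = 0.0000 ≤ continuation, so V_d = 2.0508
Node 0 (S = 30): continuation = e^(−0.07)·[0.4313·11.0282 + 0.5687·2.0508] = 5.5221; exercise value = 0.0000 ≤ continuation, so V_0 = 5.5221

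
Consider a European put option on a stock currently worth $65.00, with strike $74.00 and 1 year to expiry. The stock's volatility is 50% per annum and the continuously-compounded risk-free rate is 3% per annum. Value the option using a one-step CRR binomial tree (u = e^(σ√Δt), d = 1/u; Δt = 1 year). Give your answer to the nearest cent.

CRR parameters: u = e^(σ√Δt) = e^(0.5·√1) = 1.6487, d = 1/u = 0.6065
Per-period rate: rΔt = 0.03·1 = 0.03, so R = e^0.03 = 1.0305
Risk-neutral probability p = (e^0.03 − 0.6065)/(1.6487 − 0.6065) = 0.4239/1.0422 = 0.4068
Terminal stock prices: S_u = 107.2, S_d = 39.42
Terminal payoffs (K − S): max(-33.17, 0) = 0, max(34.58, 0) = 34.58
Node 0 (S = 65): V_0 = e^(−0.03)·[0.4068·0.0000 + 0.5932·34.5755] = 19.9053

$19.91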